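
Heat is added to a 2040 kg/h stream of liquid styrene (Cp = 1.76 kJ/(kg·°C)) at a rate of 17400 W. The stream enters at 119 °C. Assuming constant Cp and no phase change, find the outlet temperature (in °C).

T_out = 136 °C

Q = 17400 W = 62640 kJ/h
ΔT = Q/(ṁ·Cp) = 62640/(2040×1.76) = 17.447 K
T_out = 119 + 17.447 = 136.45 °C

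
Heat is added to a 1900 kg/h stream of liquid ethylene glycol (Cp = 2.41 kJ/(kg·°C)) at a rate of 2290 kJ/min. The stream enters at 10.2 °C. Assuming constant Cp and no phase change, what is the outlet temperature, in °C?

Q = 2290 kJ/min = 137400 kJ/h
ΔT = Q/(ṁ·Cp) = 137400/(1900×2.41) = 30.007 K
T_out = 10.2 + 30.007 = 40.207 °C

T_out = 40.2 °C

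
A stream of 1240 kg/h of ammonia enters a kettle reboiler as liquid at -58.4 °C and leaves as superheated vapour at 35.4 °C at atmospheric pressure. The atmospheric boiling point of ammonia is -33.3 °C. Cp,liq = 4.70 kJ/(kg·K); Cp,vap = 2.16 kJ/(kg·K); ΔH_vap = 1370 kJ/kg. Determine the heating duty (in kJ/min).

Q = 33800 kJ/min

liquid -58.4→-33.3 °C: 117.97 kJ/kg
vaporisation at -33.3 °C: 1370 kJ/kg
vapour -33.3→35.4 °C: 148.39 kJ/kg
Δh = 117.97 + 1370 + 148.39 = 1636.4 kJ/kg
Q = ṁ·Δh = 1240 kg/h × 1636.4 kJ/kg = 2.0291e+06 kJ/h
|Q| = 563.64 kW = 33818 kJ/min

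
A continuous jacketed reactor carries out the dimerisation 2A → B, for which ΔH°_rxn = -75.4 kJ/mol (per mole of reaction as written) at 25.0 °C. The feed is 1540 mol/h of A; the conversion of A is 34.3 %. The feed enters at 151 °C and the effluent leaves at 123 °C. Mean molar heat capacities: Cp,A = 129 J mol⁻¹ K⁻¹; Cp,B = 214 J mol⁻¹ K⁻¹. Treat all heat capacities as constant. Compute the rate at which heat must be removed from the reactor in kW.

Q_out = 7.39 kW

Extent of reaction ξ = 0.343 × 1540 / 2 = 264.11 mol/h
Reaction term: ξ·ΔH°_rxn = 264.11 × -75.4 = -19914 kJ/h
Sensible, feed 151→25 °C: -25031 kJ/h
Outlet flows (mol/h): A 1011.8, B 264.11
Sensible, products 25→123 °C: 18330 kJ/h
Q = ΔH = -26615 kJ/h = -7.3931 kW
Heat removed = 7.3931 kW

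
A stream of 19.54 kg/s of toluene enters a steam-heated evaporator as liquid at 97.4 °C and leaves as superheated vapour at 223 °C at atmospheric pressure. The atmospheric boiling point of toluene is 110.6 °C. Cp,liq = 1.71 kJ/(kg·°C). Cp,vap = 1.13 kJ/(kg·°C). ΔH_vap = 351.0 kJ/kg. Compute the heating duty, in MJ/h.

Q = 35200 MJ/h

liquid 97.4→110.6 °C: 22.572 kJ/kg
vaporisation at 110.6 °C: 351 kJ/kg
vapour 110.6→223 °C: 127.01 kJ/kg
Δh = 22.572 + 351 + 127.01 = 500.58 kJ/kg
Q = ṁ·Δh = 19.54 kg/s × 500.58 kJ/kg = 9781.4 kJ/s
|Q| = 9781.4 kW = 35213 MJ/h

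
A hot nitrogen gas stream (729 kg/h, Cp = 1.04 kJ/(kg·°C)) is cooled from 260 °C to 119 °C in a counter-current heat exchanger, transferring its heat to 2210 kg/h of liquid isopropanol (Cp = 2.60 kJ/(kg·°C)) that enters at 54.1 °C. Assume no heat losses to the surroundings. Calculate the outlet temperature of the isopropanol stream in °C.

T_c,out = 72.7 °C

Heat released by hot stream: Q = 729 × 1.04 × (260 − 119) = 106900 kJ/h
Energy balance on cold side (adiabatic exchanger): Q = ṁ_c·Cp_c·(T_c,out − T_c,in)
T_c,out = 54.1 + 106900/(2210 × 2.60) = 72.704 °C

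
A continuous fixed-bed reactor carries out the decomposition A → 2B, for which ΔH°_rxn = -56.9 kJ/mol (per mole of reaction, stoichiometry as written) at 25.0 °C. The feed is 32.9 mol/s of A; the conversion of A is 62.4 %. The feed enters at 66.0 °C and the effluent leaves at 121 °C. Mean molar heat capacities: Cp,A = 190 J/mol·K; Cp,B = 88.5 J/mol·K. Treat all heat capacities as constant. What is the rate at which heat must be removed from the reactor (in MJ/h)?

Q_out = 3060 MJ/h

Extent of reaction ξ = 0.624 × 32.9 = 20.53 mol/s
Reaction term: ξ·ΔH°_rxn = 20.53 × -56.9 = -1168.1 kJ/s
Sensible, feed 66.0→25 °C: -256.29 kJ/s
Outlet flows (mol/s): A 12.37, B 41.059
Sensible, products 25→121 °C: 574.48 kJ/s
Q = ΔH = -849.95 kJ/s = -849.95 kW
Heat removed = 3059.8 MJ/h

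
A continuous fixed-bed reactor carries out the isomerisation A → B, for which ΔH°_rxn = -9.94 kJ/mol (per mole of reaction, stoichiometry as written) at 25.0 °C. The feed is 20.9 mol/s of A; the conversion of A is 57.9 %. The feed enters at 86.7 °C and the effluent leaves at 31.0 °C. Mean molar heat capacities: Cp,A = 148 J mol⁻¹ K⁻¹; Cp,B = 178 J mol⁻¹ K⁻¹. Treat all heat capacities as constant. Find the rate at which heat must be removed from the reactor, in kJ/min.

Q_out = 17400 kJ/min

Extent of reaction ξ = 0.579 × 20.9 = 12.101 mol/s
Reaction term: ξ·ΔH°_rxn = 12.101 × -9.94 = -120.28 kJ/s
Sensible, feed 86.7→25 °C: -190.85 kJ/s
Outlet flows (mol/s): A 8.7989, B 12.101
Sensible, products 25→31.0 °C: 20.737 kJ/s
Q = ΔH = -290.4 kJ/s = -290.4 kW
Heat removed = 17424 kJ/min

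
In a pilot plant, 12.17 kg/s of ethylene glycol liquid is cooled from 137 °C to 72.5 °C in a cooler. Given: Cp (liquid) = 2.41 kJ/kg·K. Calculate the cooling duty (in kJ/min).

Q = ṁ·Cp·ΔT = 12.17 × 2.41 × (72.5 − 137) = -1891.8 kJ/s
Cooling duty = 113510 kJ/min

Q_c = 114000 kJ/min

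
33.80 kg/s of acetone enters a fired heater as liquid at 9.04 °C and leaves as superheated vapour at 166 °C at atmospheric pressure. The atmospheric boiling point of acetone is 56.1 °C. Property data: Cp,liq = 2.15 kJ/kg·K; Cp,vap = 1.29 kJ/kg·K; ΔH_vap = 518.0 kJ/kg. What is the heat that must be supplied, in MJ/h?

Q = 92600 MJ/h

liquid 9.04→56.1 °C: 101.18 kJ/kg
vaporisation at 56.1 °C: 518 kJ/kg
vapour 56.1→166 °C: 141.77 kJ/kg
Δh = 101.18 + 518 + 141.77 = 760.95 kJ/kg
Q = ṁ·Δh = 33.80 kg/s × 760.95 kJ/kg = 25720 kJ/s
|Q| = 25720 kW = 92592 MJ/h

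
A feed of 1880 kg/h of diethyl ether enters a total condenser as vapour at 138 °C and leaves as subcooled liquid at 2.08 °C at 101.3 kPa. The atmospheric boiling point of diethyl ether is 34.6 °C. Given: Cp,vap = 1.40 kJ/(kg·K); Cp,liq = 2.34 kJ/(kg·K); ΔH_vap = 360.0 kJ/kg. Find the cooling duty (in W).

vapour 138→34.6 °C: -144.76 kJ/kg
condensation at 34.6 °C: -360 kJ/kg
liquid 34.6→2.08 °C: -76.097 kJ/kg
Δh = -144.76 + -360 + -76.097 = -580.86 kJ/kg
Q = ṁ·Δh = 1880 kg/h × -580.86 kJ/kg = -1.092e+06 kJ/h
|Q| = 303.34 kW = 303340 W

Q_c = 303000 W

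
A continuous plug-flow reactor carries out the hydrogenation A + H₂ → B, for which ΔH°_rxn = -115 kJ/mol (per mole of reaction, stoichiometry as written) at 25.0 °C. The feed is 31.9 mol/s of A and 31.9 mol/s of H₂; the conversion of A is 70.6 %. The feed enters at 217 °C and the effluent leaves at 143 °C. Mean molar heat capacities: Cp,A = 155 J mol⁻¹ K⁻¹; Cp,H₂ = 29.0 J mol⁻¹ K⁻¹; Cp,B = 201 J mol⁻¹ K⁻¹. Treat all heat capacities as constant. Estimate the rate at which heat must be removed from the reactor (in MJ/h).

Q_out = 10700 MJ/h

Extent of reaction ξ = 0.706 × 31.9 = 22.521 mol/s
Reaction term: ξ·ΔH°_rxn = 22.521 × -115 = -2590 kJ/s
Sensible, feed 217→25 °C: -1127 kJ/s
Outlet flows (mol/s): A 9.3786, H₂ 9.3786, B 22.521
Sensible, products 25→143 °C: 737.79 kJ/s
Q = ΔH = -2979.1 kJ/s = -2979.1 kW
Heat removed = 10725 MJ/h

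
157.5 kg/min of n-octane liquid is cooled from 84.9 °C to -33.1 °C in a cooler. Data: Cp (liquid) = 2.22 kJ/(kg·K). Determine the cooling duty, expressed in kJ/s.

Q_c = 688 kJ/s

Q = ṁ·Cp·ΔT = 157.5 × 2.22 × (-33.1 − 84.9) = -41259 kJ/min
Converting: 41259 / 60 s = 687.65 kW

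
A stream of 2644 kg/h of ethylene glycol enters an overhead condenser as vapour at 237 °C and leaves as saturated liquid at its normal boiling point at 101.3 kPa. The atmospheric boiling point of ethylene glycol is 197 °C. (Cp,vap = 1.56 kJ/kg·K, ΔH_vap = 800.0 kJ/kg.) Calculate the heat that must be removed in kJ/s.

vapour 237→197 °C: -62.4 kJ/kg
condensation at 197 °C: -800 kJ/kg
Δh = -62.4 + -800 = -862.4 kJ/kg
Q = ṁ·Δh = 2644 kg/h × -862.4 kJ/kg = -2.2802e+06 kJ/h
|Q| = 633.38 kW

Q_c = 633 kJ/s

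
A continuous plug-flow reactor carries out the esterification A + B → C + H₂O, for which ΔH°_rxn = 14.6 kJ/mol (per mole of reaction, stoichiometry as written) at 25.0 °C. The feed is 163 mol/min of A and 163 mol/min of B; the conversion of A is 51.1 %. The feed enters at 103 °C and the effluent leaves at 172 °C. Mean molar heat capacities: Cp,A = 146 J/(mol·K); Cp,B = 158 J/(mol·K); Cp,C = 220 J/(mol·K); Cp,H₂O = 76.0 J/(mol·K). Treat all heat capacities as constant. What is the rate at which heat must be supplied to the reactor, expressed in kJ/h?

Q_in = 272000 kJ/h

Extent of reaction ξ = 0.511 × 163 = 83.293 mol/min
Reaction term: ξ·ΔH°_rxn = 83.293 × 14.6 = 1216.1 kJ/min
Sensible, feed 103→25 °C: -3865.1 kJ/min
Outlet flows (mol/min): A 79.707, B 79.707, C 83.293, H₂O 83.293
Sensible, products 25→172 °C: 7186.2 kJ/min
Q = ΔH = 4537.2 kJ/min = 75.62 kW
Heat supplied = 272230 kJ/h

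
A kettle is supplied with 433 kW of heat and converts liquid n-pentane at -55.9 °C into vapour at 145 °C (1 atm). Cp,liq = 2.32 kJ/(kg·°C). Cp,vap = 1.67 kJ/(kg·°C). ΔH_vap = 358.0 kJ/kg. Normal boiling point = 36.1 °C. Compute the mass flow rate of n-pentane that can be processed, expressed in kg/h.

ṁ = 2070 kg/h

Δh = 2.32×(36.1−-55.9) + 358.0 + 1.67×(145−36.1) = 753.3 kJ/kg
Q = 433 kW = 433 kJ/s = 1.5588e+06 kJ/h
ṁ = Q/Δh = 1.5588e+06 / 753.3 = 2069.3 kg/h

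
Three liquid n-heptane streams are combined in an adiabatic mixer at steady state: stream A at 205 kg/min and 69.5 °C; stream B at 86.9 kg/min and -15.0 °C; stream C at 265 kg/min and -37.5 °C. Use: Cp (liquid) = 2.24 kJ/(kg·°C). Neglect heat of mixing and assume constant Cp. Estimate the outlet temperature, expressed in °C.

Energy balance with Q = 0: Σ ṁᵢCp,ᵢ(T_out − Tᵢ) = 0
T_out = Σ ṁᵢCp,ᵢTᵢ / Σ ṁᵢCp,ᵢ
      = 6734.6 / 1247.5 = 5.3986 °C

T_out = 5.40 °C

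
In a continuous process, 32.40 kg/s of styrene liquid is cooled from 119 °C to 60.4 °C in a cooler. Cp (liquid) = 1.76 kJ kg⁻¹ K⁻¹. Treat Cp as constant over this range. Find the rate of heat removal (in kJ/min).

Q_c = 200000 kJ/min

Q = ṁ·Cp·ΔT = 32.40 × 1.76 × (60.4 − 119) = -3341.6 kJ/s
Cooling duty = 200500 kJ/min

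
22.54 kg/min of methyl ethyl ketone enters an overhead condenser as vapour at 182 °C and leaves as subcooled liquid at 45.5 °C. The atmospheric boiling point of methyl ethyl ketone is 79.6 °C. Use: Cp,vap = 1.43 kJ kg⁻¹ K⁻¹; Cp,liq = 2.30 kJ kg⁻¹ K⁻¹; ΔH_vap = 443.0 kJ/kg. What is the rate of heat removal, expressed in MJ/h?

vapour 182→79.6 °C: -146.43 kJ/kg
condensation at 79.6 °C: -443 kJ/kg
liquid 79.6→45.5 °C: -78.43 kJ/kg
Δh = -146.43 + -443 + -78.43 = -667.86 kJ/kg
Q = ṁ·Δh = 22.54 kg/min × -667.86 kJ/kg = -15054 kJ/min
|Q| = 250.89 kW = 903.22 MJ/h

Q_c = 903 MJ/h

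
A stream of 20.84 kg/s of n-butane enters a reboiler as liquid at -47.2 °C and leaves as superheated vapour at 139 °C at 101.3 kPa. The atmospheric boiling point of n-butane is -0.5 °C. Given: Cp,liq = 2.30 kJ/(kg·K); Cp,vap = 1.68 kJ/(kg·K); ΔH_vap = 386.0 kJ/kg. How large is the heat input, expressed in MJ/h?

liquid -47.2→-0.5 °C: 107.41 kJ/kg
vaporisation at -0.5 °C: 386 kJ/kg
vapour -0.5→139 °C: 234.36 kJ/kg
Δh = 107.41 + 386 + 234.36 = 727.77 kJ/kg
Q = ṁ·Δh = 20.84 kg/s × 727.77 kJ/kg = 15167 kJ/s
|Q| = 15167 kW = 54600 MJ/h

Q = 54600 MJ/h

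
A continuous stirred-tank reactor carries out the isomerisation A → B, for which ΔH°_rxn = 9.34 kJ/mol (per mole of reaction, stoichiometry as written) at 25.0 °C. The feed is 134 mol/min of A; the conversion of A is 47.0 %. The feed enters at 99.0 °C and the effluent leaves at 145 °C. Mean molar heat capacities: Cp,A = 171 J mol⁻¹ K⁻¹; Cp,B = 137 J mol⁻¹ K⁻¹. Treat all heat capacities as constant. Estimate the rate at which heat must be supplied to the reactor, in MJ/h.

Extent of reaction ξ = 0.470 × 134 = 62.98 mol/min
Reaction term: ξ·ΔH°_rxn = 62.98 × 9.34 = 588.23 kJ/min
Sensible, feed 99.0→25 °C: -1695.6 kJ/min
Outlet flows (mol/min): A 71.02, B 62.98
Sensible, products 25→145 °C: 2492.7 kJ/min
Q = ΔH = 1385.3 kJ/min = 23.089 kW
Heat supplied = 83.119 MJ/h

Q_in = 83.1 MJ/h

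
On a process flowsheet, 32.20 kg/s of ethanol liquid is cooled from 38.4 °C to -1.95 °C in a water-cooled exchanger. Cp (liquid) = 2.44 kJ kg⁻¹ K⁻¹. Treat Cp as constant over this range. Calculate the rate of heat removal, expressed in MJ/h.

Q = ṁ·Cp·ΔT = 32.20 × 2.44 × (-1.95 − 38.4) = -3170.2 kJ/s
Cooling duty = 11413 MJ/h

Q_c = 11400 MJ/h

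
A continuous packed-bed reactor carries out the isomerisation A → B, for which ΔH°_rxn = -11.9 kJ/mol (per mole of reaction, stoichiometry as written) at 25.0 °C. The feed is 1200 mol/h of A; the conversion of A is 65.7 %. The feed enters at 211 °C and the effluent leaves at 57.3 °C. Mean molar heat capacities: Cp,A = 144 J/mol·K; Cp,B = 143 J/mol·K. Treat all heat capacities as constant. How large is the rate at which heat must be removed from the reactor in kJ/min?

Q_out = 599 kJ/min

Extent of reaction ξ = 0.657 × 1200 = 788.4 mol/h
Reaction term: ξ·ΔH°_rxn = 788.4 × -11.9 = -9382 kJ/h
Sensible, feed 211→25 °C: -32141 kJ/h
Outlet flows (mol/h): A 411.6, B 788.4
Sensible, products 25→57.3 °C: 5556 kJ/h
Q = ΔH = -35967 kJ/h = -9.9908 kW
Heat removed = 599.45 kJ/min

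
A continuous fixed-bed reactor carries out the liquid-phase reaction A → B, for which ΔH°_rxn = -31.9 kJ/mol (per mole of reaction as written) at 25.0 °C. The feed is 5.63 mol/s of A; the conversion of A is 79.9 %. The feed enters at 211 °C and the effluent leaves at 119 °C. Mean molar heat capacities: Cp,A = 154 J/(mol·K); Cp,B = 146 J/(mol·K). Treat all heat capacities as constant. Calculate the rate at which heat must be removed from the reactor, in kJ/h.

Extent of reaction ξ = 0.799 × 5.63 = 4.4984 mol/s
Reaction term: ξ·ΔH°_rxn = 4.4984 × -31.9 = -143.5 kJ/s
Sensible, feed 211→25 °C: -161.27 kJ/s
Outlet flows (mol/s): A 1.1316, B 4.4984
Sensible, products 25→119 °C: 78.117 kJ/s
Q = ΔH = -226.65 kJ/s = -226.65 kW
Heat removed = 815930 kJ/h

Q_out = 816000 kJ/h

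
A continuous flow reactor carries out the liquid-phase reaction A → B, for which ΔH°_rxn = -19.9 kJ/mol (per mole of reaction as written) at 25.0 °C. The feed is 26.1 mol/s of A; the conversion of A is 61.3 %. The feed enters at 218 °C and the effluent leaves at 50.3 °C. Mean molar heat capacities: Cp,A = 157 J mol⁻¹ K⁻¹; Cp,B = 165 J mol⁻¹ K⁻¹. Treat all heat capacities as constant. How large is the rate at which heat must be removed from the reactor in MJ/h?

Extent of reaction ξ = 0.613 × 26.1 = 15.999 mol/s
Reaction term: ξ·ΔH°_rxn = 15.999 × -19.9 = -318.39 kJ/s
Sensible, feed 218→25 °C: -790.86 kJ/s
Outlet flows (mol/s): A 10.101, B 15.999
Sensible, products 25→50.3 °C: 106.91 kJ/s
Q = ΔH = -1002.3 kJ/s = -1002.3 kW
Heat removed = 3608.4 MJ/h

Q_out = 3610 MJ/h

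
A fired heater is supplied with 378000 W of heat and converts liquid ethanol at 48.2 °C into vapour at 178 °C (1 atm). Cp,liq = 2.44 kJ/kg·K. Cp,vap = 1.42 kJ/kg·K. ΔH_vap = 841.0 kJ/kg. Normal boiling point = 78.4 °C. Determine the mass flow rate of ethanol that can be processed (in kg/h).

Δh = 2.44×(78.4−48.2) + 841.0 + 1.42×(178−78.4) = 1056.1 kJ/kg
Q = 378000 W = 378 kJ/s = 1.3608e+06 kJ/h
ṁ = Q/Δh = 1.3608e+06 / 1056.1 = 1288.5 kg/h

ṁ = 1290 kg/h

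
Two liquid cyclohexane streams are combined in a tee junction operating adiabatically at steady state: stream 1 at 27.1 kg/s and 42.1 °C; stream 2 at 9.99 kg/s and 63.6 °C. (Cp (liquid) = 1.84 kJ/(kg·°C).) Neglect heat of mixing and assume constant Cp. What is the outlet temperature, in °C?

T_out = 47.9 °C

Adiabatic, steady state ⇒ Σ ṁᵢCp,ᵢ(T_out − Tᵢ) = 0
Σ ṁᵢCp,ᵢTᵢ = 27.1×1.84×42.1 + 9.99×1.84×63.6 = 3268.3
Σ ṁᵢCp,ᵢ = 27.1×1.84 + 9.99×1.84 = 68.246
T_out = 3268.3 / 68.246 = 47.891 °C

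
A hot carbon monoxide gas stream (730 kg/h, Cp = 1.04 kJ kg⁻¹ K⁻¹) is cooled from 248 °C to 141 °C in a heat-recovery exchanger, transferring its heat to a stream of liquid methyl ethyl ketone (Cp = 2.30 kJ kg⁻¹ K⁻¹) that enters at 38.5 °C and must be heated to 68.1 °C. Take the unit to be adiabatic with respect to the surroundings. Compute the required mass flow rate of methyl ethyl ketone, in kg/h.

ṁ_c = 1190 kg/h

Heat released by hot stream: Q = 730 × 1.04 × (248 − 141) = 81234 kJ/h
Energy balance on cold side (adiabatic exchanger): Q = ṁ_c·Cp_c·(T_c,out − T_c,in)
ṁ_c = 81234 / [2.30 × (68.1 − 38.5)] = 1193.2 kg/h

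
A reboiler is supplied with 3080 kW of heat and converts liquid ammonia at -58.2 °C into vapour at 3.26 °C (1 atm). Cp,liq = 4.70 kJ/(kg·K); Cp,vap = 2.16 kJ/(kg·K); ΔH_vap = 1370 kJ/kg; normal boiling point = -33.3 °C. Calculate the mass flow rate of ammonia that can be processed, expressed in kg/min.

ṁ = 118 kg/min

Δh = 4.70×(-33.3−-58.2) + 1370 + 2.16×(3.26−-33.3) = 1566 kJ/kg
Q = 3080 kW = 3080 kJ/s = 184800 kJ/min
ṁ = Q/Δh = 184800 / 1566 = 118.01 kg/min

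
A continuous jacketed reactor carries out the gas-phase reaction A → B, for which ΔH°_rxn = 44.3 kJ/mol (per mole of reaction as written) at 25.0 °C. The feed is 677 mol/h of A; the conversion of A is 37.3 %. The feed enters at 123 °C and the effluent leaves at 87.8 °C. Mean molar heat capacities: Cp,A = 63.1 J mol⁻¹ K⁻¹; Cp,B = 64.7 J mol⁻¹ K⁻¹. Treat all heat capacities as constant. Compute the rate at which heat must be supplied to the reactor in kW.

Extent of reaction ξ = 0.373 × 677 = 252.52 mol/h
Reaction term: ξ·ΔH°_rxn = 252.52 × 44.3 = 11187 kJ/h
Sensible, feed 123→25 °C: -4186.4 kJ/h
Outlet flows (mol/h): A 424.48, B 252.52
Sensible, products 25→87.8 °C: 2708.1 kJ/h
Q = ΔH = 9708.4 kJ/h = 2.6968 kW
Heat supplied = 2.6968 kW

Q_in = 2.70 kW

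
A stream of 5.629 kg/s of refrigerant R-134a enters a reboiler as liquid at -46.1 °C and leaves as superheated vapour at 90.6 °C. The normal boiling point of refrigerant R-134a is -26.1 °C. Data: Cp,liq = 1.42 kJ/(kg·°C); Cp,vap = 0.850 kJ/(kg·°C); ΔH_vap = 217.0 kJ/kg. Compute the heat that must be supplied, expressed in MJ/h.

liquid -46.1→-26.1 °C: 28.4 kJ/kg
vaporisation at -26.1 °C: 217 kJ/kg
vapour -26.1→90.6 °C: 99.195 kJ/kg
Δh = 28.4 + 217 + 99.195 = 344.59 kJ/kg
Q = ṁ·Δh = 5.629 kg/s × 344.59 kJ/kg = 1939.7 kJ/s
|Q| = 1939.7 kW = 6983 MJ/h

Q = 6980 MJ/h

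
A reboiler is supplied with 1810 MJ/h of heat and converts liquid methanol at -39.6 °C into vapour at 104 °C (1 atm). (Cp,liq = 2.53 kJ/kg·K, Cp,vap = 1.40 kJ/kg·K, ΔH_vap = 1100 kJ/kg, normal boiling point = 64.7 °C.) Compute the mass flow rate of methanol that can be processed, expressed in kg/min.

ṁ = 21.3 kg/min

Δh = 2.53×(64.7−-39.6) + 1100 + 1.40×(104−64.7) = 1418.9 kJ/kg
Q = 1810 MJ/h = 502.78 kJ/s = 30167 kJ/min
ṁ = Q/Δh = 30167 / 1418.9 = 21.261 kg/min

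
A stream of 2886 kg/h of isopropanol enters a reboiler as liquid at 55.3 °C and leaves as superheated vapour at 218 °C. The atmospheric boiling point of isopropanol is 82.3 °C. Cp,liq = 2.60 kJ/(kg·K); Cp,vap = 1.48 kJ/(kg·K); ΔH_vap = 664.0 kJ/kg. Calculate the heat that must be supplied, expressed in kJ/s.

Q = 750 kJ/s

liquid 55.3→82.3 °C: 70.2 kJ/kg
vaporisation at 82.3 °C: 664 kJ/kg
vapour 82.3→218 °C: 200.84 kJ/kg
Δh = 70.2 + 664 + 200.84 = 935.04 kJ/kg
Q = ṁ·Δh = 2886 kg/h × 935.04 kJ/kg = 2.6985e+06 kJ/h
|Q| = 749.59 kW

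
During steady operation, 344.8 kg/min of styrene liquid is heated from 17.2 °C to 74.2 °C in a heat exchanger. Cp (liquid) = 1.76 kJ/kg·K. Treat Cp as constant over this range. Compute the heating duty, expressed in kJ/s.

Q = ṁ·Cp·ΔT = 344.8 × 1.76 × (74.2 − 17.2) = 34590 kJ/min
Converting: 34590 / 60 s = 576.51 kW

Q = 577 kJ/s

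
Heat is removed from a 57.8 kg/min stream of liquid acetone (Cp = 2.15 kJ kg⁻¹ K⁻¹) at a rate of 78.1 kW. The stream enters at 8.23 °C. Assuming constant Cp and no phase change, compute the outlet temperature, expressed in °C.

Q = 78.1 kW = 4686 kJ/min
ΔT = Q/(ṁ·Cp) = 4686/(57.8×2.15) = 37.708 K
T_out = 8.23 − 37.708 = -29.478 °C

T_out = -29.5 °C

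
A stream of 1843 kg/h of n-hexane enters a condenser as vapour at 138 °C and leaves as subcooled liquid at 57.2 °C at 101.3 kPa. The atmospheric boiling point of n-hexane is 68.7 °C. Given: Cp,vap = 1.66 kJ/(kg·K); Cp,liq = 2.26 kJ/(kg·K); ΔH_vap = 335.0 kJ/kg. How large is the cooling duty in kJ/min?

vapour 138→68.7 °C: -115.04 kJ/kg
condensation at 68.7 °C: -335 kJ/kg
liquid 68.7→57.2 °C: -25.99 kJ/kg
Δh = -115.04 + -335 + -25.99 = -476.03 kJ/kg
Q = ṁ·Δh = 1843 kg/h × -476.03 kJ/kg = -877320 kJ/h
|Q| = 243.7 kW = 14622 kJ/min

Q_c = 14600 kJ/min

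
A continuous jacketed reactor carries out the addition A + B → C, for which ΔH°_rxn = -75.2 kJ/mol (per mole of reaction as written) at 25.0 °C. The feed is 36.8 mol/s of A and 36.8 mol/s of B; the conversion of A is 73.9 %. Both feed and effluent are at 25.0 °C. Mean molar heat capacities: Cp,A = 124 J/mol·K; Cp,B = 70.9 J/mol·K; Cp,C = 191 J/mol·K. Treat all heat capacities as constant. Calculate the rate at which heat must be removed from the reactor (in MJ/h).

Q_out = 7360 MJ/h

Extent of reaction ξ = 0.739 × 36.8 = 27.195 mol/s
Reaction term: ξ·ΔH°_rxn = 27.195 × -75.2 = -2045.1 kJ/s
Q = ΔH = -2045.1 kJ/s = -2045.1 kW
Heat removed = 7362.3 MJ/h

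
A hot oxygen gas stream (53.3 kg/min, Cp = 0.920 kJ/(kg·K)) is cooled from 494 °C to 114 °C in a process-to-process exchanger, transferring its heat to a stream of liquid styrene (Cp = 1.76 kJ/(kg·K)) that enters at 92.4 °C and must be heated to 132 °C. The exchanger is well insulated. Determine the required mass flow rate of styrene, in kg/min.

ṁ_c = 267 kg/min

Heat released by hot stream: Q = 53.3 × 0.920 × (494 − 114) = 18634 kJ/min
Energy balance on cold side (adiabatic exchanger): Q = ṁ_c·Cp_c·(T_c,out − T_c,in)
ṁ_c = 18634 / [1.76 × (132 − 92.4)] = 267.36 kg/min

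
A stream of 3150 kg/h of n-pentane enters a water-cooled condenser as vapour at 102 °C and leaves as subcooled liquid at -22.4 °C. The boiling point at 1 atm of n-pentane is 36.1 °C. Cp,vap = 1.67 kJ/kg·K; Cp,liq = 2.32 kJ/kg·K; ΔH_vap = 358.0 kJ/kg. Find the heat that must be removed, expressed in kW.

Q_c = 528 kW

vapour 102→36.1 °C: -110.05 kJ/kg
condensation at 36.1 °C: -358 kJ/kg
liquid 36.1→-22.4 °C: -135.72 kJ/kg
Δh = -110.05 + -358 + -135.72 = -603.77 kJ/kg
Q = ṁ·Δh = 3150 kg/h × -603.77 kJ/kg = -1.9019e+06 kJ/h
|Q| = 528.3 kW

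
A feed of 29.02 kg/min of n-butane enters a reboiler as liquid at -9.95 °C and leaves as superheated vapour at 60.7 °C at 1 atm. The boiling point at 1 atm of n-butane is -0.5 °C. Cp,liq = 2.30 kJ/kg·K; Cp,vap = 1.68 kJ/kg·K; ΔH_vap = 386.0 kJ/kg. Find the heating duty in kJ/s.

liquid -9.95→-0.5 °C: 21.735 kJ/kg
vaporisation at -0.5 °C: 386 kJ/kg
vapour -0.5→60.7 °C: 102.82 kJ/kg
Δh = 21.735 + 386 + 102.82 = 510.55 kJ/kg
Q = ṁ·Δh = 29.02 kg/min × 510.55 kJ/kg = 14816 kJ/min
|Q| = 246.94 kW

Q = 247 kJ/s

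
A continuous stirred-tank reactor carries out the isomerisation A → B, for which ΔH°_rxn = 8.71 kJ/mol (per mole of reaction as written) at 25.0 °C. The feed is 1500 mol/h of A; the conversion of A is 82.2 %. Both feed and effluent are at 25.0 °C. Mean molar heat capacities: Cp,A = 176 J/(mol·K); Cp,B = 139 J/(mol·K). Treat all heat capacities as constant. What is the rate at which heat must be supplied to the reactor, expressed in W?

Q_in = 2980 W

Extent of reaction ξ = 0.822 × 1500 = 1233 mol/h
Reaction term: ξ·ΔH°_rxn = 1233 × 8.71 = 10739 kJ/h
Q = ΔH = 10739 kJ/h = 2.9832 kW
Heat supplied = 2983.2 W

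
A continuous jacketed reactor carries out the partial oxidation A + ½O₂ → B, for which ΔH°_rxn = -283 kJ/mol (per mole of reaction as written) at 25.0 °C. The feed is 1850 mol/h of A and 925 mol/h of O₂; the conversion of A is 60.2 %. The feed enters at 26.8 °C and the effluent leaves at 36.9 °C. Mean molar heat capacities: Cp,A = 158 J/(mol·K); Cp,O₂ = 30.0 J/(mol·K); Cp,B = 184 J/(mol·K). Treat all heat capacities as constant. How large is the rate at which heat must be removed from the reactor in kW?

Q_out = 86.6 kW

Extent of reaction ξ = 0.602 × 1850 = 1113.7 mol/h
Reaction term: ξ·ΔH°_rxn = 1113.7 × -283 = -315180 kJ/h
Sensible, feed 26.8→25 °C: -576.09 kJ/h
Outlet flows (mol/h): A 736.3, O₂ 368.15, B 1113.7
Sensible, products 25→36.9 °C: 3954.4 kJ/h
Q = ΔH = -311800 kJ/h = -86.611 kW
Heat removed = 86.611 kW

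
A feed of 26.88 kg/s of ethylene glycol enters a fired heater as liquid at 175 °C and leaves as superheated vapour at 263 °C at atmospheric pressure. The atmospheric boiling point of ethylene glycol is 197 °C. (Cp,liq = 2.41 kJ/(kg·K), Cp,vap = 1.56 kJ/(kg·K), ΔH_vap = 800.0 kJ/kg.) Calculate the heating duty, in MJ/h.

liquid 175→197 °C: 53.02 kJ/kg
vaporisation at 197 °C: 800 kJ/kg
vapour 197→263 °C: 102.96 kJ/kg
Δh = 53.02 + 800 + 102.96 = 955.98 kJ/kg
Q = ṁ·Δh = 26.88 kg/s × 955.98 kJ/kg = 25697 kJ/s
|Q| = 25697 kW = 92508 MJ/h

Q = 92500 MJ/h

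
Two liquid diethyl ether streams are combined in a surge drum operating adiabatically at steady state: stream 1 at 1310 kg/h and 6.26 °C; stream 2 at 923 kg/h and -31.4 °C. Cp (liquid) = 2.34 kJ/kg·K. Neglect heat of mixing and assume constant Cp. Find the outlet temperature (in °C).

Energy balance with Q = 0: Σ ṁᵢCp,ᵢ(T_out − Tᵢ) = 0
T_out = Σ ṁᵢCp,ᵢTᵢ / Σ ṁᵢCp,ᵢ
      = -48629 / 5225.2 = -9.3066 °C

T_out = -9.31 °C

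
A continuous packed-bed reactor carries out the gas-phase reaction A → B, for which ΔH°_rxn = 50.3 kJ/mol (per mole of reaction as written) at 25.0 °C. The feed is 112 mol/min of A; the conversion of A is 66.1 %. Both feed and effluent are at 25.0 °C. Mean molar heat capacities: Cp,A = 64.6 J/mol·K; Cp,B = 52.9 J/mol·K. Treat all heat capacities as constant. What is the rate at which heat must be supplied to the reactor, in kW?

Extent of reaction ξ = 0.661 × 112 = 74.032 mol/min
Reaction term: ξ·ΔH°_rxn = 74.032 × 50.3 = 3723.8 kJ/min
Q = ΔH = 3723.8 kJ/min = 62.063 kW
Heat supplied = 62.063 kW

Q_in = 62.1 kW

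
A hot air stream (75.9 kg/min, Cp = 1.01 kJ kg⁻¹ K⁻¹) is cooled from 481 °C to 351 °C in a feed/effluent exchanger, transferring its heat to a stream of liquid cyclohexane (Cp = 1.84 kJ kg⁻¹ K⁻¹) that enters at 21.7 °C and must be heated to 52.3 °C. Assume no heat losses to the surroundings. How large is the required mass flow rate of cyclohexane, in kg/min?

Heat released by hot stream: Q = 75.9 × 1.01 × (481 − 351) = 9965.7 kJ/min
Energy balance on cold side (adiabatic exchanger): Q = ṁ_c·Cp_c·(T_c,out − T_c,in)
ṁ_c = 9965.7 / [1.84 × (52.3 − 21.7)] = 177 kg/min

ṁ_c = 177 kg/min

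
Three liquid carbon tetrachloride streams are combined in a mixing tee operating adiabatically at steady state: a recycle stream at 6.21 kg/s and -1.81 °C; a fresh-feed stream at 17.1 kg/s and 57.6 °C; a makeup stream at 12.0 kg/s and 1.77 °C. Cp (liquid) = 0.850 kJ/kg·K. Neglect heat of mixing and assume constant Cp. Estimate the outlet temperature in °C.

T_out = 28.2 °C

Energy balance with Q = 0: Σ ṁᵢCp,ᵢ(T_out − Tᵢ) = 0
Σ ṁᵢCp,ᵢTᵢ = 6.21×0.850×-1.81 + 17.1×0.850×57.6 + 12.0×0.850×1.77 = 845.72
Σ ṁᵢCp,ᵢ = 6.21×0.850 + 17.1×0.850 + 12.0×0.850 = 30.014
T_out = 845.72 / 30.014 = 28.178 °C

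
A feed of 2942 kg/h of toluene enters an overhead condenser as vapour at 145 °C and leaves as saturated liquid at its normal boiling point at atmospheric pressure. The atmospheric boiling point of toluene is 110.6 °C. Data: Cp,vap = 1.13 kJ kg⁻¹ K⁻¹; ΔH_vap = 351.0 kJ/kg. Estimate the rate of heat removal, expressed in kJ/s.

Q_c = 319 kJ/s

vapour 145→110.6 °C: -38.872 kJ/kg
condensation at 110.6 °C: -351 kJ/kg
Δh = -38.872 + -351 = -389.87 kJ/kg
Q = ṁ·Δh = 2942 kg/h × -389.87 kJ/kg = -1.147e+06 kJ/h
|Q| = 318.61 kW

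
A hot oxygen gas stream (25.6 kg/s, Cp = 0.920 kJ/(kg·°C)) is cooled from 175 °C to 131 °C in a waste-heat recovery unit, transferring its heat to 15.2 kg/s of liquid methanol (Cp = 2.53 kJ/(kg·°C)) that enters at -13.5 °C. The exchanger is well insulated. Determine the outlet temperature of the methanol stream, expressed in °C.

T_c,out = 13.4 °C

Heat released by hot stream: Q = 25.6 × 0.920 × (175 − 131) = 1036.3 kJ/s
Energy balance on cold side (adiabatic exchanger): Q = ṁ_c·Cp_c·(T_c,out − T_c,in)
T_c,out = -13.5 + 1036.3/(15.2 × 2.53) = 13.447 °C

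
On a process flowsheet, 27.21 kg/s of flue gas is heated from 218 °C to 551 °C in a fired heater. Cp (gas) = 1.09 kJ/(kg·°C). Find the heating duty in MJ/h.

Q = 35600 MJ/h

Q = ṁ·Cp·ΔT = 27.21 × 1.09 × (551 − 218) = 9876.4 kJ/s
Heating duty = 35555 MJ/h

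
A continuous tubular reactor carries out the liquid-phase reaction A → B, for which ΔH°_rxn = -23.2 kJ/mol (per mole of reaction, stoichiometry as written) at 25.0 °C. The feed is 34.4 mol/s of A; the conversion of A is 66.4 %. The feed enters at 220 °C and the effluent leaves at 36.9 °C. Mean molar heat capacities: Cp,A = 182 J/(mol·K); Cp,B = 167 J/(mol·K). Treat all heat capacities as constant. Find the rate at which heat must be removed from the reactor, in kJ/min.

Q_out = 101000 kJ/min

Extent of reaction ξ = 0.664 × 34.4 = 22.842 mol/s
Reaction term: ξ·ΔH°_rxn = 22.842 × -23.2 = -529.93 kJ/s
Sensible, feed 220→25 °C: -1220.9 kJ/s
Outlet flows (mol/s): A 11.558, B 22.842
Sensible, products 25→36.9 °C: 70.426 kJ/s
Q = ΔH = -1680.4 kJ/s = -1680.4 kW
Heat removed = 100820 kJ/min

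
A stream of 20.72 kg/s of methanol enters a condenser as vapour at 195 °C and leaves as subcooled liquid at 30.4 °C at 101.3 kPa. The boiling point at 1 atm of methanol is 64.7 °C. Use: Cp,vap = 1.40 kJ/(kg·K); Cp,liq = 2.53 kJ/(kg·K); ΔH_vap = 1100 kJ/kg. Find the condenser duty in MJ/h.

vapour 195→64.7 °C: -182.42 kJ/kg
condensation at 64.7 °C: -1100 kJ/kg
liquid 64.7→30.4 °C: -86.779 kJ/kg
Δh = -182.42 + -1100 + -86.779 = -1369.2 kJ/kg
Q = ṁ·Δh = 20.72 kg/s × -1369.2 kJ/kg = -28370 kJ/s
|Q| = 28370 kW = 102130 MJ/h

Q_c = 102000 MJ/h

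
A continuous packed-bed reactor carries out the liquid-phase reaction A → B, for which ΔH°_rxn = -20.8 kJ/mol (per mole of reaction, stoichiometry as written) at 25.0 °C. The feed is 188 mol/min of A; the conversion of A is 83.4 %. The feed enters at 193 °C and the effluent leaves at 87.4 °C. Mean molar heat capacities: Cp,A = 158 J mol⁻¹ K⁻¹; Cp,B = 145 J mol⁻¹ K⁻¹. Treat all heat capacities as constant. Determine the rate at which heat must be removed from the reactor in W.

Extent of reaction ξ = 0.834 × 188 = 156.79 mol/min
Reaction term: ξ·ΔH°_rxn = 156.79 × -20.8 = -3261.3 kJ/min
Sensible, feed 193→25 °C: -4990.3 kJ/min
Outlet flows (mol/min): A 31.208, B 156.79
Sensible, products 25→87.4 °C: 1726.3 kJ/min
Q = ΔH = -6525.2 kJ/min = -108.75 kW
Heat removed = 108750 W

Q_out = 109000 W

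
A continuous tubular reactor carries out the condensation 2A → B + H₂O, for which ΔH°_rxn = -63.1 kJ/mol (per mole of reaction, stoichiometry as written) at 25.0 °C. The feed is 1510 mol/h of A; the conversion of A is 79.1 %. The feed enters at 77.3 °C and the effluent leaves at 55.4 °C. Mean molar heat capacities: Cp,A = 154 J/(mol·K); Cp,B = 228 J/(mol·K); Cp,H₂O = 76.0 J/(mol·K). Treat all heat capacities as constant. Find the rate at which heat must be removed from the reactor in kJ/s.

Q_out = 11.9 kJ/s

Extent of reaction ξ = 0.791 × 1510 / 2 = 597.21 mol/h
Reaction term: ξ·ΔH°_rxn = 597.21 × -63.1 = -37684 kJ/h
Sensible, feed 77.3→25 °C: -12162 kJ/h
Outlet flows (mol/h): A 315.59, B 597.21, H₂O 597.21
Sensible, products 25→55.4 °C: 6996.6 kJ/h
Q = ΔH = -42849 kJ/h = -11.902 kW
Heat removed = 11.902 kJ/s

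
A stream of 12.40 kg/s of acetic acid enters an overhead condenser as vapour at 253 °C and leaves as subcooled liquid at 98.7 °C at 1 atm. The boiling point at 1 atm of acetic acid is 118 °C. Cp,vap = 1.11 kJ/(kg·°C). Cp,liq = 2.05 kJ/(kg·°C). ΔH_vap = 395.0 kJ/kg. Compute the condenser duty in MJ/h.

vapour 253→118 °C: -149.85 kJ/kg
condensation at 118 °C: -395 kJ/kg
liquid 118→98.7 °C: -39.565 kJ/kg
Δh = -149.85 + -395 + -39.565 = -584.41 kJ/kg
Q = ṁ·Δh = 12.40 kg/s × -584.41 kJ/kg = -7246.7 kJ/s
|Q| = 7246.7 kW = 26088 MJ/h

Q_c = 26100 MJ/h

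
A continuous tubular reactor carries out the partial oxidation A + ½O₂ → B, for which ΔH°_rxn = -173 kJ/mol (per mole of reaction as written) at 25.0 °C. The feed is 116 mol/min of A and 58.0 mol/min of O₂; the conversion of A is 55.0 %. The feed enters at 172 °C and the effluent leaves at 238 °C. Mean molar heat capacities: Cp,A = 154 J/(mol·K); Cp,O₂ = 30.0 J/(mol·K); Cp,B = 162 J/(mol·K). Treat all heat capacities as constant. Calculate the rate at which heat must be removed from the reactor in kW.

Q_out = 164 kW

Extent of reaction ξ = 0.550 × 116 = 63.8 mol/min
Reaction term: ξ·ΔH°_rxn = 63.8 × -173 = -11037 kJ/min
Sensible, feed 172→25 °C: -2881.8 kJ/min
Outlet flows (mol/min): A 52.2, O₂ 26.1, B 63.8
Sensible, products 25→238 °C: 4080.5 kJ/min
Q = ΔH = -9838.7 kJ/min = -163.98 kW
Heat removed = 163.98 kW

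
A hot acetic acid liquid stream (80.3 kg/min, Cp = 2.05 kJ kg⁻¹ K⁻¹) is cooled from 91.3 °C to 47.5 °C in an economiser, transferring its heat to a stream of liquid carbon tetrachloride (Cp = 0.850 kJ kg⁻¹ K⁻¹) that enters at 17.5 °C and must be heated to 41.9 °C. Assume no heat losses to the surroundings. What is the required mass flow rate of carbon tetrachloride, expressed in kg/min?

ṁ_c = 348 kg/min

Heat released by hot stream: Q = 80.3 × 2.05 × (91.3 − 47.5) = 7210.1 kJ/min
Energy balance on cold side (adiabatic exchanger): Q = ṁ_c·Cp_c·(T_c,out − T_c,in)
ṁ_c = 7210.1 / [0.850 × (41.9 − 17.5)] = 347.64 kg/min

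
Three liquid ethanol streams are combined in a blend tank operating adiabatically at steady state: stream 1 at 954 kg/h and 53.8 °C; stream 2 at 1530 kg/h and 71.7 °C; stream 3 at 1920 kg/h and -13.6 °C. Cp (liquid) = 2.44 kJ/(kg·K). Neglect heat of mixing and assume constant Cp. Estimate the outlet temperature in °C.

T_out = 30.6 °C

No heat crosses the boundary, so H_out = H_in.
Σ ṁᵢCp,ᵢTᵢ = 954×2.44×53.8 + 1530×2.44×71.7 + 1920×2.44×-13.6 = 329190
Σ ṁᵢCp,ᵢ = 954×2.44 + 1530×2.44 + 1920×2.44 = 10746
T_out = 329190 / 10746 = 30.634 °C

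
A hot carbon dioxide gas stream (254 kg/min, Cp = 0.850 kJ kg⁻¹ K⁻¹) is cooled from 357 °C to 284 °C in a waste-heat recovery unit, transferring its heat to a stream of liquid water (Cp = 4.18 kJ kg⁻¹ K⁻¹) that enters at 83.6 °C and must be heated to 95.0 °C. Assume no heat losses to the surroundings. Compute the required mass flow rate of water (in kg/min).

ṁ_c = 331 kg/min

Heat released by hot stream: Q = 254 × 0.850 × (357 − 284) = 15761 kJ/min
Energy balance on cold side (adiabatic exchanger): Q = ṁ_c·Cp_c·(T_c,out − T_c,in)
ṁ_c = 15761 / [4.18 × (95.0 − 83.6)] = 330.75 kg/min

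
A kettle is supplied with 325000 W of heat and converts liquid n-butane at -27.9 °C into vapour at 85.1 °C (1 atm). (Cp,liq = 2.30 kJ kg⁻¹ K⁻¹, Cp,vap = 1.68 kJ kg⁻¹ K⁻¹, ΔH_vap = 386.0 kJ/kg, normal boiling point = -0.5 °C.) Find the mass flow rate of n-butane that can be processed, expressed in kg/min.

Δh = 2.30×(-0.5−-27.9) + 386.0 + 1.68×(85.1−-0.5) = 592.83 kJ/kg
Q = 325000 W = 325 kJ/s = 19500 kJ/min
ṁ = Q/Δh = 19500 / 592.83 = 32.893 kg/min

ṁ = 32.9 kg/min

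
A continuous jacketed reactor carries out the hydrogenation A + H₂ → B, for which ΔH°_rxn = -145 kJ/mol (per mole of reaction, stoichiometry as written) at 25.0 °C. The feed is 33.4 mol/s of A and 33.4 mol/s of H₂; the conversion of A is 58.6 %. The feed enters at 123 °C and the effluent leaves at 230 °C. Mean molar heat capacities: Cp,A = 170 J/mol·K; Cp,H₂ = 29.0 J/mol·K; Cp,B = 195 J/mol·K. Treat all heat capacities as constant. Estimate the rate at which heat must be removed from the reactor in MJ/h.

Extent of reaction ξ = 0.586 × 33.4 = 19.572 mol/s
Reaction term: ξ·ΔH°_rxn = 19.572 × -145 = -2838 kJ/s
Sensible, feed 123→25 °C: -651.37 kJ/s
Outlet flows (mol/s): A 13.828, H₂ 13.828, B 19.572
Sensible, products 25→230 °C: 1346.5 kJ/s
Q = ΔH = -2142.9 kJ/s = -2142.9 kW
Heat removed = 7714.3 MJ/h

Q_out = 7710 MJ/h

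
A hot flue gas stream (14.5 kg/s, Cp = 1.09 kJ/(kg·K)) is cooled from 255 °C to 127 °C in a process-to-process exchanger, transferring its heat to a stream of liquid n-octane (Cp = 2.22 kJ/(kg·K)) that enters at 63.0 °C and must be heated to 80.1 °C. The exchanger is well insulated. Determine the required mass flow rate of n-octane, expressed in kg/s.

ṁ_c = 53.3 kg/s

Heat released by hot stream: Q = 14.5 × 1.09 × (255 − 127) = 2023 kJ/s
Energy balance on cold side (adiabatic exchanger): Q = ṁ_c·Cp_c·(T_c,out − T_c,in)
ṁ_c = 2023 / [2.22 × (80.1 − 63.0)] = 53.291 kg/s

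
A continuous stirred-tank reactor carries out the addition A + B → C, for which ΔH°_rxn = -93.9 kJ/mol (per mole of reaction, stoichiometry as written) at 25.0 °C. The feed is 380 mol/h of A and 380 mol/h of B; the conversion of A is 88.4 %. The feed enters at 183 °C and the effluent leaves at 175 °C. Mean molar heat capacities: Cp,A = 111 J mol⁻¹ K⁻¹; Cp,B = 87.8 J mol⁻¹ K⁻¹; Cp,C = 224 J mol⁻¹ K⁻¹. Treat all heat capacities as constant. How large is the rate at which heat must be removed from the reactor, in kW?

Extent of reaction ξ = 0.884 × 380 = 335.92 mol/h
Reaction term: ξ·ΔH°_rxn = 335.92 × -93.9 = -31543 kJ/h
Sensible, feed 183→25 °C: -11936 kJ/h
Outlet flows (mol/h): A 44.08, B 44.08, C 335.92
Sensible, products 25→175 °C: 12601 kJ/h
Q = ΔH = -30877 kJ/h = -8.5771 kW
Heat removed = 8.5771 kW

Q_out = 8.58 kW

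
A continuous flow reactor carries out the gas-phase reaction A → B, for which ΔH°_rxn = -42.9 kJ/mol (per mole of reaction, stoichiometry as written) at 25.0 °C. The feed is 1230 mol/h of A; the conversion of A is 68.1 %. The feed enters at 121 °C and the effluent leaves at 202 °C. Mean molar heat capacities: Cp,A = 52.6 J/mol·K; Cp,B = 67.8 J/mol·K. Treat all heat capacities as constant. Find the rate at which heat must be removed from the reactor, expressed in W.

Q_out = 7900 W

Extent of reaction ξ = 0.681 × 1230 = 837.63 mol/h
Reaction term: ξ·ΔH°_rxn = 837.63 × -42.9 = -35934 kJ/h
Sensible, feed 121→25 °C: -6211 kJ/h
Outlet flows (mol/h): A 392.37, B 837.63
Sensible, products 25→202 °C: 13705 kJ/h
Q = ΔH = -28440 kJ/h = -7.9001 kW
Heat removed = 7900.1 W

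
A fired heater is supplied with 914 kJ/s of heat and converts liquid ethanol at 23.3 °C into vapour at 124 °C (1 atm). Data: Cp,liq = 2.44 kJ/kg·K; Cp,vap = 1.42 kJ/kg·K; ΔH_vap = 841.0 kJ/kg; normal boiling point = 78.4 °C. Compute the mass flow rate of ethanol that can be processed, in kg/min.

ṁ = 52.7 kg/min

Δh = 2.44×(78.4−23.3) + 841.0 + 1.42×(124−78.4) = 1040.2 kJ/kg
Q = 914 kJ/s = 914 kJ/s = 54840 kJ/min
ṁ = Q/Δh = 54840 / 1040.2 = 52.721 kg/min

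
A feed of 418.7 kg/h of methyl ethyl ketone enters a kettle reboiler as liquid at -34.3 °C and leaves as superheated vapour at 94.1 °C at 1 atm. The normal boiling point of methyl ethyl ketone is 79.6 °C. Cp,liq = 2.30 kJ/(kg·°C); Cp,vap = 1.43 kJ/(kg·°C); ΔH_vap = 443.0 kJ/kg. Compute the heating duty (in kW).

liquid -34.3→79.6 °C: 261.97 kJ/kg
vaporisation at 79.6 °C: 443 kJ/kg
vapour 79.6→94.1 °C: 20.735 kJ/kg
Δh = 261.97 + 443 + 20.735 = 725.7 kJ/kg
Q = ṁ·Δh = 418.7 kg/h × 725.7 kJ/kg = 303850 kJ/h
|Q| = 84.404 kW

Q = 84.4 kW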